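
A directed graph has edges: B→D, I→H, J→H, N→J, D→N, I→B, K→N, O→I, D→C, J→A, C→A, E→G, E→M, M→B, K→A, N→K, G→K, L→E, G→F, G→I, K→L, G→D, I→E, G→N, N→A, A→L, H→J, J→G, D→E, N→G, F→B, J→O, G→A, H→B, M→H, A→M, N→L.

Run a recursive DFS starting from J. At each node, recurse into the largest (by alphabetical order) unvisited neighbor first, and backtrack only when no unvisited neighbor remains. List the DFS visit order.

Visit J
J → O
O → I
I → H
H → B
B → D
D → N
N → L
L → E
E → M
E → G
G → K
K → A
G → F
D → C

J O I H B D N L E M G K A F C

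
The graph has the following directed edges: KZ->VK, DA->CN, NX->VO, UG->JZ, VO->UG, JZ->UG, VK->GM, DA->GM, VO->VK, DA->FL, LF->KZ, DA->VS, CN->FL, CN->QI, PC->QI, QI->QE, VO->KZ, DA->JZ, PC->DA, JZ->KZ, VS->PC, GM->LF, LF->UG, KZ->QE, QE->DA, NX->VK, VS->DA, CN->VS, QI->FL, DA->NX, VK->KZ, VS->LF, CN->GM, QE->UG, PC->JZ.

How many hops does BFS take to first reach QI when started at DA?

2

Level 0: DA
Level 1: CN, FL, GM, JZ, NX, VS
Level 2: KZ, LF, PC, QI, UG, VK, VO
Level 3: QE
QI first appears at level 2.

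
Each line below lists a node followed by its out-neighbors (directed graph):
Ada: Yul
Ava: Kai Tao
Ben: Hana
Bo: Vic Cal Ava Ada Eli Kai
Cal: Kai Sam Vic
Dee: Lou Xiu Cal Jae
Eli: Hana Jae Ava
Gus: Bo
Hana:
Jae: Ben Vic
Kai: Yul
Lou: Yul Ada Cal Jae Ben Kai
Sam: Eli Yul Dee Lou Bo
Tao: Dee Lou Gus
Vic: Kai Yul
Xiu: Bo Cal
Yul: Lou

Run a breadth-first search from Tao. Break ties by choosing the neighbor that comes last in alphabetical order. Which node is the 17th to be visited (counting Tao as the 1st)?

Ava

Visit Tao; enqueue Lou, Gus, Dee → queue [Lou, Gus, Dee]
Visit Lou; enqueue Yul, Kai, Jae, Cal, Ben, Ada → queue [Gus, Dee, Yul, Kai, Jae, Cal, Ben, Ada]
Visit Gus; enqueue Bo → queue [Dee, Yul, Kai, Jae, Cal, Ben, Ada, Bo]
Visit Dee; enqueue Xiu → queue [Yul, Kai, Jae, Cal, Ben, Ada, Bo, Xiu]
Visit Yul → queue [Kai, Jae, Cal, Ben, Ada, Bo, Xiu]
Visit Kai → queue [Jae, Cal, Ben, Ada, Bo, Xiu]
Visit Jae; enqueue Vic → queue [Cal, Ben, Ada, Bo, Xiu, Vic]
Visit Cal; enqueue Sam → queue [Ben, Ada, Bo, Xiu, Vic, Sam]
Visit Ben; enqueue Hana → queue [Ada, Bo, Xiu, Vic, Sam, Hana]
Visit Ada → queue [Bo, Xiu, Vic, Sam, Hana]
Visit Bo; enqueue Eli, Ava → queue [Xiu, Vic, Sam, Hana, Eli, Ava]
Visit Xiu → queue [Vic, Sam, Hana, Eli, Ava]
Visit Vic → queue [Sam, Hana, Eli, Ava]
Visit Sam → queue [Hana, Eli, Ava]
Visit Hana → queue [Eli, Ava]
Visit Eli → queue [Ava]
Visit Ava → queue []

Visit order: Tao, Lou, Gus, Dee, Yul, Kai, Jae, Cal, Ben, Ada, Bo, Xiu, Vic, Sam, Hana, Eli, Ava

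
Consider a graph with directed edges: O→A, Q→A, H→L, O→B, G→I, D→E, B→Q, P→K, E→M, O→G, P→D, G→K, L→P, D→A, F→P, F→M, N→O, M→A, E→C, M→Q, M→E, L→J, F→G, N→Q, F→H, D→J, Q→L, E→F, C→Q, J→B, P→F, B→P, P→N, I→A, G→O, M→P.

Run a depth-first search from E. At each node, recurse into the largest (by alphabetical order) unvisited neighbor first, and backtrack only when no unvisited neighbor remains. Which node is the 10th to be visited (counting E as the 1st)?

I

Visit E
E → M
M → Q
Q → L
L → P
P → N
N → O
O → G
G → K
G → I
I → A
O → B
P → F
F → H
P → D
D → J
E → C

Visit order: E, M, Q, L, P, N, O, G, K, I, A, B, F, H, D, J, C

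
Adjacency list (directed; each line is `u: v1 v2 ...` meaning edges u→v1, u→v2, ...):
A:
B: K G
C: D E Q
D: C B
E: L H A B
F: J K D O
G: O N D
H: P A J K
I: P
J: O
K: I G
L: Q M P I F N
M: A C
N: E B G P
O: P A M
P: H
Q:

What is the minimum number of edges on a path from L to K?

Level 0: L
Level 1: F, I, M, N, P, Q
Level 2: A, B, C, D, E, G, H, J, K, O
K first appears at level 2.

2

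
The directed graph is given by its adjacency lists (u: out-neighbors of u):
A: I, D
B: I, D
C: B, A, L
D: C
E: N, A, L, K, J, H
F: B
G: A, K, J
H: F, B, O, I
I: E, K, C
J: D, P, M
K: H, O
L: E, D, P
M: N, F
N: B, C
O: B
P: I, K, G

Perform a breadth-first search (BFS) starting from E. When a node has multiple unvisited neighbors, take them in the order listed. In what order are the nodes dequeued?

E -> N -> A -> L -> K -> J -> H -> B -> C -> I -> D -> P -> O -> M -> F -> G

Visit E; enqueue N, A, L, K, J, H → queue [N, A, L, K, J, H]
Visit N; enqueue B, C → queue [A, L, K, J, H, B, C]
Visit A; enqueue I, D → queue [L, K, J, H, B, C, I, D]
Visit L; enqueue P → queue [K, J, H, B, C, I, D, P]
Visit K; enqueue O → queue [J, H, B, C, I, D, P, O]
Visit J; enqueue M → queue [H, B, C, I, D, P, O, M]
Visit H; enqueue F → queue [B, C, I, D, P, O, M, F]
Visit B → queue [C, I, D, P, O, M, F]
Visit C → queue [I, D, P, O, M, F]
Visit I → queue [D, P, O, M, F]
Visit D → queue [P, O, M, F]
Visit P; enqueue G → queue [O, M, F, G]
Visit O → queue [M, F, G]
Visit M → queue [F, G]
Visit F → queue [G]
Visit G → queue []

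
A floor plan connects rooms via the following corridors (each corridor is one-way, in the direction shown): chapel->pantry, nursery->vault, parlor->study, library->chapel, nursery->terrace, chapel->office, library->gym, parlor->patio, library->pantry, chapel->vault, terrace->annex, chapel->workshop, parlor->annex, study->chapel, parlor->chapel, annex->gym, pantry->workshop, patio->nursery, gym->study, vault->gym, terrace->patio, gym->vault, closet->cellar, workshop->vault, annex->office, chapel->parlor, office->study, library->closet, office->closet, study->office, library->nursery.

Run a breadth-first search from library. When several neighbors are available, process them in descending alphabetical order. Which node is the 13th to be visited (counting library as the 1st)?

office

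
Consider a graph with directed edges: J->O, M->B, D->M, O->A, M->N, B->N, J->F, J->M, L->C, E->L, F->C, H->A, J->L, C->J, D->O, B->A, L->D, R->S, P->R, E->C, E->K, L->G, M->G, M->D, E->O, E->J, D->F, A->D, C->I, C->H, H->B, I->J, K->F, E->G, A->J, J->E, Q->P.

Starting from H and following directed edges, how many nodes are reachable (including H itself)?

BFS from H visits: H, A, B, D, J, N, F, M, O, E, L, C, G, K, I
Reachable nodes: 15 of 19 total.

15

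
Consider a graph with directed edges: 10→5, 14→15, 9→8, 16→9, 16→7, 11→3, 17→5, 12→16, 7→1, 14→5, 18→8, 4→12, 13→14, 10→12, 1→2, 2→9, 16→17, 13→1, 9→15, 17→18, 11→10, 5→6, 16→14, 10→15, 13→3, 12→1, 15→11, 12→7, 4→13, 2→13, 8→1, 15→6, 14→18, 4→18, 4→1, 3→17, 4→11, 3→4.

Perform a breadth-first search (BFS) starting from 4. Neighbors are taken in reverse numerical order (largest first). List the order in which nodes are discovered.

Visit 4; enqueue 18, 13, 12, 11, 1 → queue [18, 13, 12, 11, 1]
Visit 18; enqueue 8 → queue [13, 12, 11, 1, 8]
Visit 13; enqueue 14, 3 → queue [12, 11, 1, 8, 14, 3]
Visit 12; enqueue 16, 7 → queue [11, 1, 8, 14, 3, 16, 7]
Visit 11; enqueue 10 → queue [1, 8, 14, 3, 16, 7, 10]
Visit 1; enqueue 2 → queue [8, 14, 3, 16, 7, 10, 2]
Visit 8 → queue [14, 3, 16, 7, 10, 2]
Visit 14; enqueue 15, 5 → queue [3, 16, 7, 10, 2, 15, 5]
Visit 3; enqueue 17 → queue [16, 7, 10, 2, 15, 5, 17]
Visit 16; enqueue 9 → queue [7, 10, 2, 15, 5, 17, 9]
Visit 7 → queue [10, 2, 15, 5, 17, 9]
Visit 10 → queue [2, 15, 5, 17, 9]
Visit 2 → queue [15, 5, 17, 9]
Visit 15; enqueue 6 → queue [5, 17, 9, 6]
Visit 5 → queue [17, 9, 6]
Visit 17 → queue [9, 6]
Visit 9 → queue [6]
Visit 6 → queue []

4 -> 18 -> 13 -> 12 -> 11 -> 1 -> 8 -> 14 -> 3 -> 16 -> 7 -> 10 -> 2 -> 15 -> 5 -> 17 -> 9 -> 6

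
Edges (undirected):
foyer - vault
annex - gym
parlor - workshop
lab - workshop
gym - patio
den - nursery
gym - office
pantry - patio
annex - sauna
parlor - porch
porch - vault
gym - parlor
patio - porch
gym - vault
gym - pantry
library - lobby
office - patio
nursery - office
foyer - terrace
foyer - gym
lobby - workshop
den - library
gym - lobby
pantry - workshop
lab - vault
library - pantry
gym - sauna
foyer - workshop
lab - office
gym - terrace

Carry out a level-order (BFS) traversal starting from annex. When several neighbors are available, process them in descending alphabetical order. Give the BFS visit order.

annex, sauna, gym, vault, terrace, patio, parlor, pantry, office, lobby, foyer, porch, lab, workshop, library, nursery, den

Visit annex; enqueue sauna, gym → queue [sauna, gym]
Visit sauna → queue [gym]
Visit gym; enqueue vault, terrace, patio, parlor, pantry, office, lobby, foyer → queue [vault, terrace, patio, parlor, pantry, office, lobby, foyer]
Visit vault; enqueue porch, lab → queue [terrace, patio, parlor, pantry, office, lobby, foyer, porch, lab]
Visit terrace → queue [patio, parlor, pantry, office, lobby, foyer, porch, lab]
Visit patio → queue [parlor, pantry, office, lobby, foyer, porch, lab]
Visit parlor; enqueue workshop → queue [pantry, office, lobby, foyer, porch, lab, workshop]
Visit pantry; enqueue library → queue [office, lobby, foyer, porch, lab, workshop, library]
Visit office; enqueue nursery → queue [lobby, foyer, porch, lab, workshop, library, nursery]
Visit lobby → queue [foyer, porch, lab, workshop, library, nursery]
Visit foyer → queue [porch, lab, workshop, library, nursery]
Visit porch → queue [lab, workshop, library, nursery]
Visit lab → queue [workshop, library, nursery]
Visit workshop → queue [library, nursery]
Visit library; enqueue den → queue [nursery, den]
Visit nursery → queue [den]
Visit den → queue []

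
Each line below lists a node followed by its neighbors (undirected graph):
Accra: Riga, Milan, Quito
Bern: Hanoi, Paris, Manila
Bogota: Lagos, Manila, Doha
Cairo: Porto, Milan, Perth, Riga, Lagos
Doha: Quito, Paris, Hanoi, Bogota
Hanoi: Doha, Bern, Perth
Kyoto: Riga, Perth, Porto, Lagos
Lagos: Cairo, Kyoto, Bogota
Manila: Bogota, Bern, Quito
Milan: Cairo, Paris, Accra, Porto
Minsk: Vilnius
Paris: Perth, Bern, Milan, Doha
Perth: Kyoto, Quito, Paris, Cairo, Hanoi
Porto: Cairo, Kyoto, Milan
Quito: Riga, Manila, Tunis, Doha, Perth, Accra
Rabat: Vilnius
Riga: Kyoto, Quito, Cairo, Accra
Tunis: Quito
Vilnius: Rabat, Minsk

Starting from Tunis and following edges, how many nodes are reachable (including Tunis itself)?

16

BFS from Tunis visits: Tunis, Quito, Riga, Manila, Doha, Perth, Accra, Kyoto, Cairo, Bogota, Bern, Paris, Hanoi, Milan, Porto, Lagos
Reachable nodes: 16 of 19 total.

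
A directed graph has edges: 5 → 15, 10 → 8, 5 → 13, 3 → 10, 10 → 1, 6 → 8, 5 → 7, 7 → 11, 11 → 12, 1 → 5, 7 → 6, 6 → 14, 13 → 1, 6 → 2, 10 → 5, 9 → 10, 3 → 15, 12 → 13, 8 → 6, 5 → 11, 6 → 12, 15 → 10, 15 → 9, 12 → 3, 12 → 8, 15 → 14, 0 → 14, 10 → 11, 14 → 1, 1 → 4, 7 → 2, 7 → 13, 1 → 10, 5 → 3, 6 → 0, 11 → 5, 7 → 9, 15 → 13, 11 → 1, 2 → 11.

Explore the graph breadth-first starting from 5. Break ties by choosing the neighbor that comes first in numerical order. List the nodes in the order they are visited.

5, 3, 7, 11, 13, 15, 10, 2, 6, 9, 1, 12, 14, 8, 0, 4

Visit 5; enqueue 3, 7, 11, 13, 15 → queue [3, 7, 11, 13, 15]
Visit 3; enqueue 10 → queue [7, 11, 13, 15, 10]
Visit 7; enqueue 2, 6, 9 → queue [11, 13, 15, 10, 2, 6, 9]
Visit 11; enqueue 1, 12 → queue [13, 15, 10, 2, 6, 9, 1, 12]
Visit 13 → queue [15, 10, 2, 6, 9, 1, 12]
Visit 15; enqueue 14 → queue [10, 2, 6, 9, 1, 12, 14]
Visit 10; enqueue 8 → queue [2, 6, 9, 1, 12, 14, 8]
Visit 2 → queue [6, 9, 1, 12, 14, 8]
Visit 6; enqueue 0 → queue [9, 1, 12, 14, 8, 0]
Visit 9 → queue [1, 12, 14, 8, 0]
Visit 1; enqueue 4 → queue [12, 14, 8, 0, 4]
Visit 12 → queue [14, 8, 0, 4]
Visit 14 → queue [8, 0, 4]
Visit 8 → queue [0, 4]
Visit 0 → queue [4]
Visit 4 → queue []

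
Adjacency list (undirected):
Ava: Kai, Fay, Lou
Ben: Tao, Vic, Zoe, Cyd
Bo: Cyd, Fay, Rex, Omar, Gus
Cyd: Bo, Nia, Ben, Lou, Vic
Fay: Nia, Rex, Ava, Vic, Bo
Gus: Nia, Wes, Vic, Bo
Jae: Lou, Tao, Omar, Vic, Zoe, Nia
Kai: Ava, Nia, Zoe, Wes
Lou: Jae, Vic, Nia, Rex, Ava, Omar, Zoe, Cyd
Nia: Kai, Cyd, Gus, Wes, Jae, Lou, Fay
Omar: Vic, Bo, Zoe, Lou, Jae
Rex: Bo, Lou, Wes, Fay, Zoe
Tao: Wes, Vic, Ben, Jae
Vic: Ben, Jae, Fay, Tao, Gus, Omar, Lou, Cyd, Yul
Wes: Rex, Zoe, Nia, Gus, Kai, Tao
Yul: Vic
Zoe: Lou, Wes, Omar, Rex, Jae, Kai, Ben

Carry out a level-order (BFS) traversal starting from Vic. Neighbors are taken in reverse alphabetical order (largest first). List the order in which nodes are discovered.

Visit Vic; enqueue Yul, Tao, Omar, Lou, Jae, Gus, Fay, Cyd, Ben → queue [Yul, Tao, Omar, Lou, Jae, Gus, Fay, Cyd, Ben]
Visit Yul → queue [Tao, Omar, Lou, Jae, Gus, Fay, Cyd, Ben]
Visit Tao; enqueue Wes → queue [Omar, Lou, Jae, Gus, Fay, Cyd, Ben, Wes]
Visit Omar; enqueue Zoe, Bo → queue [Lou, Jae, Gus, Fay, Cyd, Ben, Wes, Zoe, Bo]
Visit Lou; enqueue Rex, Nia, Ava → queue [Jae, Gus, Fay, Cyd, Ben, Wes, Zoe, Bo, Rex, Nia, Ava]
Visit Jae → queue [Gus, Fay, Cyd, Ben, Wes, Zoe, Bo, Rex, Nia, Ava]
Visit Gus → queue [Fay, Cyd, Ben, Wes, Zoe, Bo, Rex, Nia, Ava]
Visit Fay → queue [Cyd, Ben, Wes, Zoe, Bo, Rex, Nia, Ava]
Visit Cyd → queue [Ben, Wes, Zoe, Bo, Rex, Nia, Ava]
Visit Ben → queue [Wes, Zoe, Bo, Rex, Nia, Ava]
Visit Wes; enqueue Kai → queue [Zoe, Bo, Rex, Nia, Ava, Kai]
Visit Zoe → queue [Bo, Rex, Nia, Ava, Kai]
Visit Bo → queue [Rex, Nia, Ava, Kai]
Visit Rex → queue [Nia, Ava, Kai]
Visit Nia → queue [Ava, Kai]
Visit Ava → queue [Kai]
Visit Kai → queue []

Vic, Yul, Tao, Omar, Lou, Jae, Gus, Fay, Cyd, Ben, Wes, Zoe, Bo, Rex, Nia, Ava, Kai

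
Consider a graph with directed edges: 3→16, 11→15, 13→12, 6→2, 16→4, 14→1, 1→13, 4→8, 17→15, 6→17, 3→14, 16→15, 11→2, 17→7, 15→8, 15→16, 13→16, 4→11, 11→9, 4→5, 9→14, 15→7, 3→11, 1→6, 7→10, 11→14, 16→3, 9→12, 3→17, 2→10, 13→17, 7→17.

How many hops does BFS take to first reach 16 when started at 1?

Level 0: 1
Level 1: 6, 13
Level 2: 2, 12, 16, 17
Level 3: 3, 4, 7, 10, 15
Level 4: 5, 8, 11, 14
Level 5: 9
16 first appears at level 2.

2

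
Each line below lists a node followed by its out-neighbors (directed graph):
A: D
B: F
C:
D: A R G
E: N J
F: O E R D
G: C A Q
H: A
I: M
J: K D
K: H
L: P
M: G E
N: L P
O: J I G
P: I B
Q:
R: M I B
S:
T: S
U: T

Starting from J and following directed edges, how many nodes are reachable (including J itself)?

BFS from J visits: J, K, D, H, A, R, G, M, I, B, C, Q, E, F, N, O, L, P
Reachable nodes: 18 of 21 total.

18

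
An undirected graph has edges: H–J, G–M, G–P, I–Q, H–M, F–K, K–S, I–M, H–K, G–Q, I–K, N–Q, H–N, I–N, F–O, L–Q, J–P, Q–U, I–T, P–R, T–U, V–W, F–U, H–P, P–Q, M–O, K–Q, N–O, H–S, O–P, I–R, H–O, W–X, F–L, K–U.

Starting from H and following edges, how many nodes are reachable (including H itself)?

16

BFS from H visits: H, J, K, M, N, O, P, S, F, I, Q, U, G, R, L, T
Reachable nodes: 16 of 19 total.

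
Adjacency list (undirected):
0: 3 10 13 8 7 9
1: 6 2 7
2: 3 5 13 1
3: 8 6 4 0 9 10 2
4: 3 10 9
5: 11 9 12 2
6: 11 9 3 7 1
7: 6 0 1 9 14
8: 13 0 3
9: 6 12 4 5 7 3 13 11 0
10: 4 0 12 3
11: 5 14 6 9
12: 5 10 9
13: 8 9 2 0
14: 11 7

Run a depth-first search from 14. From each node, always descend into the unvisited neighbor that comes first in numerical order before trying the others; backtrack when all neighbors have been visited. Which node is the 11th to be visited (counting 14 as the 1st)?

12

Visit 14
14 → 7
7 → 0
0 → 3
3 → 2
2 → 1
1 → 6
6 → 9
9 → 4
4 → 10
10 → 12
12 → 5
5 → 11
9 → 13
13 → 8

Visit order: 14, 7, 0, 3, 2, 1, 6, 9, 4, 10, 12, 5, 11, 13, 8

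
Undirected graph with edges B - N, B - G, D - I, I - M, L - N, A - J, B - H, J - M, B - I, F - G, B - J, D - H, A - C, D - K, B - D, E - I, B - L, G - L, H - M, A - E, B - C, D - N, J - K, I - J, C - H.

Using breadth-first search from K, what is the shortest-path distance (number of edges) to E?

Level 0: K
Level 1: D, J
Level 2: A, B, H, I, M, N
Level 3: C, E, G, L
Level 4: F
E first appears at level 3.

3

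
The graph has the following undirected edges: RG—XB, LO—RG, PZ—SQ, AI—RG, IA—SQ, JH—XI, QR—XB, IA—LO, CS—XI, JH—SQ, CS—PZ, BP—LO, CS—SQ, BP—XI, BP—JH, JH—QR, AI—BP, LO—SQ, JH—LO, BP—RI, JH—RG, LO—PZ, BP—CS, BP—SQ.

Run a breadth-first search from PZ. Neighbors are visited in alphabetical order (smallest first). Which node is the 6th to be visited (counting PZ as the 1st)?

XI

Visit PZ; enqueue CS, LO, SQ → queue [CS, LO, SQ]
Visit CS; enqueue BP, XI → queue [LO, SQ, BP, XI]
Visit LO; enqueue IA, JH, RG → queue [SQ, BP, XI, IA, JH, RG]
Visit SQ → queue [BP, XI, IA, JH, RG]
Visit BP; enqueue AI, RI → queue [XI, IA, JH, RG, AI, RI]
Visit XI → queue [IA, JH, RG, AI, RI]
Visit IA → queue [JH, RG, AI, RI]
Visit JH; enqueue QR → queue [RG, AI, RI, QR]
Visit RG; enqueue XB → queue [AI, RI, QR, XB]
Visit AI → queue [RI, QR, XB]
Visit RI → queue [QR, XB]
Visit QR → queue [XB]
Visit XB → queue []

Visit order: PZ, CS, LO, SQ, BP, XI, IA, JH, RG, AI, RI, QR, XB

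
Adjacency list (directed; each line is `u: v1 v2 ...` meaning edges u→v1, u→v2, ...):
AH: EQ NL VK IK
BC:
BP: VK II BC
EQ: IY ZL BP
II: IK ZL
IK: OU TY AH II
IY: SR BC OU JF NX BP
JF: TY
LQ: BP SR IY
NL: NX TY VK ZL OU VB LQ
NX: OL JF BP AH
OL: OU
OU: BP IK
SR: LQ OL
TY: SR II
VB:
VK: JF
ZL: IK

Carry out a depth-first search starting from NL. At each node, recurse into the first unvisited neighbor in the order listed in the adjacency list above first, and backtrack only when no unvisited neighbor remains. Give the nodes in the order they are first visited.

Visit NL
NL → NX
NX → OL
OL → OU
OU → BP
BP → VK
VK → JF
JF → TY
TY → SR
SR → LQ
LQ → IY
IY → BC
TY → II
II → IK
IK → AH
AH → EQ
EQ → ZL
NL → VB

NL -> NX -> OL -> OU -> BP -> VK -> JF -> TY -> SR -> LQ -> IY -> BC -> II -> IK -> AH -> EQ -> ZL -> VB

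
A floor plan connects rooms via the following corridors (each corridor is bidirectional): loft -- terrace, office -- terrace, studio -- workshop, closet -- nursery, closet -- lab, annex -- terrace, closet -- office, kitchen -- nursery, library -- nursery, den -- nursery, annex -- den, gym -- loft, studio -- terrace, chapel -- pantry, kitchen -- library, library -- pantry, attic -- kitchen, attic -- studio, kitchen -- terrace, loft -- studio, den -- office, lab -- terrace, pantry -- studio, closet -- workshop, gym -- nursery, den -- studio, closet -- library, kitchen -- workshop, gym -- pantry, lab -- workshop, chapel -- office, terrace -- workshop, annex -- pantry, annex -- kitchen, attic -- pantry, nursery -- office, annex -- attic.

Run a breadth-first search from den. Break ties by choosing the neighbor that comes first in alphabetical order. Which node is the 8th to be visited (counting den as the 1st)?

Visit den; enqueue annex, nursery, office, studio → queue [annex, nursery, office, studio]
Visit annex; enqueue attic, kitchen, pantry, terrace → queue [nursery, office, studio, attic, kitchen, pantry, terrace]
Visit nursery; enqueue closet, gym, library → queue [office, studio, attic, kitchen, pantry, terrace, closet, gym, library]
Visit office; enqueue chapel → queue [studio, attic, kitchen, pantry, terrace, closet, gym, library, chapel]
Visit studio; enqueue loft, workshop → queue [attic, kitchen, pantry, terrace, closet, gym, library, chapel, loft, workshop]
Visit attic → queue [kitchen, pantry, terrace, closet, gym, library, chapel, loft, workshop]
Visit kitchen → queue [pantry, terrace, closet, gym, library, chapel, loft, workshop]
Visit pantry → queue [terrace, closet, gym, library, chapel, loft, workshop]
Visit terrace; enqueue lab → queue [closet, gym, library, chapel, loft, workshop, lab]
Visit closet → queue [gym, library, chapel, loft, workshop, lab]
Visit gym → queue [library, chapel, loft, workshop, lab]
Visit library → queue [chapel, loft, workshop, lab]
Visit chapel → queue [loft, workshop, lab]
Visit loft → queue [workshop, lab]
Visit workshop → queue [lab]
Visit lab → queue []

Visit order: den, annex, nursery, office, studio, attic, kitchen, pantry, terrace, closet, gym, library, chapel, loft, workshop, lab

pantry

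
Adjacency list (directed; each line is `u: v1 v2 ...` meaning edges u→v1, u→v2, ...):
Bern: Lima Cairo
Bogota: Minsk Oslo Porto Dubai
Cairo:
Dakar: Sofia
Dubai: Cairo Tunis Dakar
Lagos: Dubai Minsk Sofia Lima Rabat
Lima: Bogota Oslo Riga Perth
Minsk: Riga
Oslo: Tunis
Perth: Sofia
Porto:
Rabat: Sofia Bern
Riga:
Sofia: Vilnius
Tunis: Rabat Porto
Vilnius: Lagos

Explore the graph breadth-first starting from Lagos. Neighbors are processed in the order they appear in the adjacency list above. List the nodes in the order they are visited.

Lagos → Dubai → Minsk → Sofia → Lima → Rabat → Cairo → Tunis → Dakar → Riga → Vilnius → Bogota → Oslo → Perth → Bern → Porto

Visit Lagos; enqueue Dubai, Minsk, Sofia, Lima, Rabat → queue [Dubai, Minsk, Sofia, Lima, Rabat]
Visit Dubai; enqueue Cairo, Tunis, Dakar → queue [Minsk, Sofia, Lima, Rabat, Cairo, Tunis, Dakar]
Visit Minsk; enqueue Riga → queue [Sofia, Lima, Rabat, Cairo, Tunis, Dakar, Riga]
Visit Sofia; enqueue Vilnius → queue [Lima, Rabat, Cairo, Tunis, Dakar, Riga, Vilnius]
Visit Lima; enqueue Bogota, Oslo, Perth → queue [Rabat, Cairo, Tunis, Dakar, Riga, Vilnius, Bogota, Oslo, Perth]
Visit Rabat; enqueue Bern → queue [Cairo, Tunis, Dakar, Riga, Vilnius, Bogota, Oslo, Perth, Bern]
Visit Cairo → queue [Tunis, Dakar, Riga, Vilnius, Bogota, Oslo, Perth, Bern]
Visit Tunis; enqueue Porto → queue [Dakar, Riga, Vilnius, Bogota, Oslo, Perth, Bern, Porto]
Visit Dakar → queue [Riga, Vilnius, Bogota, Oslo, Perth, Bern, Porto]
Visit Riga → queue [Vilnius, Bogota, Oslo, Perth, Bern, Porto]
Visit Vilnius → queue [Bogota, Oslo, Perth, Bern, Porto]
Visit Bogota → queue [Oslo, Perth, Bern, Porto]
Visit Oslo → queue [Perth, Bern, Porto]
Visit Perth → queue [Bern, Porto]
Visit Bern → queue [Porto]
Visit Porto → queue []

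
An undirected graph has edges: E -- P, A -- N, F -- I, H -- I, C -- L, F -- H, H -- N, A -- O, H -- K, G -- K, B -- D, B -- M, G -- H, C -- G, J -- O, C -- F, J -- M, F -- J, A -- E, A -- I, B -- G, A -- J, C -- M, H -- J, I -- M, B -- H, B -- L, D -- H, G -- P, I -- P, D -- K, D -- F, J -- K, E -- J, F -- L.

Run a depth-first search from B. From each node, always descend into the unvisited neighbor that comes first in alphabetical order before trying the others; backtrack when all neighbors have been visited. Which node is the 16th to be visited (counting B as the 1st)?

Visit B
B → D
D → F
F → C
C → G
G → H
H → I
I → A
A → E
E → J
J → K
J → M
J → O
E → P
A → N
C → L

Visit order: B, D, F, C, G, H, I, A, E, J, K, M, O, P, N, L

L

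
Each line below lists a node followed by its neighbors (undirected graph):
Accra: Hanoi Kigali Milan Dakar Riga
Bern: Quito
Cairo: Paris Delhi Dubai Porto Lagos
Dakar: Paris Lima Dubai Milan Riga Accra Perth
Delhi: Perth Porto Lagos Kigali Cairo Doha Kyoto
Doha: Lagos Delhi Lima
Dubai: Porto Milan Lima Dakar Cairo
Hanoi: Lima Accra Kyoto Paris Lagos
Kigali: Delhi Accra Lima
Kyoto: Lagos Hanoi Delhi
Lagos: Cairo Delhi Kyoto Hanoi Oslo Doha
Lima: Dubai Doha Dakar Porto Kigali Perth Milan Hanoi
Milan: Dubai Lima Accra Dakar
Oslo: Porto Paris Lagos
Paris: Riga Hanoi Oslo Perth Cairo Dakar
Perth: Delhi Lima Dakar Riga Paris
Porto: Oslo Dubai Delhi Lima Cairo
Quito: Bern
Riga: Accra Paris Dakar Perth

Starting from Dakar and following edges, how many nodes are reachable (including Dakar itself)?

17

BFS from Dakar visits: Dakar, Paris, Lima, Dubai, Milan, Riga, Accra, Perth, Hanoi, Oslo, Cairo, Doha, Porto, Kigali, Delhi, Kyoto, Lagos
Reachable nodes: 17 of 19 total.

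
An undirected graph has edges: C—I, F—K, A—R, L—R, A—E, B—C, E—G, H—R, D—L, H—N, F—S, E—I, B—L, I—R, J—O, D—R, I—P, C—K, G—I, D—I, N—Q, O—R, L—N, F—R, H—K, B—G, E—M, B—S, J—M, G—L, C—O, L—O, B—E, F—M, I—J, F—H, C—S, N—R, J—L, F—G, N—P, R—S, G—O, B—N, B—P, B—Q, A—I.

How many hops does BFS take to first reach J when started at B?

2

Level 0: B
Level 1: C, E, G, L, N, P, Q, S
Level 2: A, D, F, H, I, J, K, M, O, R
J first appears at level 2.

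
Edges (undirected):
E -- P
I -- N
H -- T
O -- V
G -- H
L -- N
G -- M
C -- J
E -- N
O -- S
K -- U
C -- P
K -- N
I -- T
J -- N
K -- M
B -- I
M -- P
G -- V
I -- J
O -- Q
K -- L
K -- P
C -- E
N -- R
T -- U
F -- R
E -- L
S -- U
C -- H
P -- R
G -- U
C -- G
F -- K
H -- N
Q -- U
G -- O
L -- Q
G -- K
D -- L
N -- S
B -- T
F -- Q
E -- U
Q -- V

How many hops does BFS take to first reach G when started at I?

3

Level 0: I
Level 1: B, J, N, T
Level 2: C, E, H, K, L, R, S, U
Level 3: D, F, G, M, O, P, Q
Level 4: V
G first appears at level 3.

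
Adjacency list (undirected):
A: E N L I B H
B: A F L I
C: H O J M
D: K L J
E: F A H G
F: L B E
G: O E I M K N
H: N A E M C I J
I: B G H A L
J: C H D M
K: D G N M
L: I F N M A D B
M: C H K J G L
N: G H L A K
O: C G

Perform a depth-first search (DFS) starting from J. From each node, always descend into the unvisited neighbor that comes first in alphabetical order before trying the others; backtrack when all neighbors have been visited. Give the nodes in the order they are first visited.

J, C, H, A, B, F, E, G, I, L, D, K, M, N, O

Visit J
J → C
C → H
H → A
A → B
B → F
F → E
E → G
G → I
I → L
L → D
D → K
K → M
K → N
G → O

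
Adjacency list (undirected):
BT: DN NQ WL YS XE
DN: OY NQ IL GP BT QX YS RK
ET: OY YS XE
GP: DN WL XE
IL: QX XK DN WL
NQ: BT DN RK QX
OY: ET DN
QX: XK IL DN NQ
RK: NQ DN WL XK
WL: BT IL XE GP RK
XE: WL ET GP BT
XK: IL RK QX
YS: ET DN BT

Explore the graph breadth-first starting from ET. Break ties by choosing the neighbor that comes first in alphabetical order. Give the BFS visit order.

Visit ET; enqueue OY, XE, YS → queue [OY, XE, YS]
Visit OY; enqueue DN → queue [XE, YS, DN]
Visit XE; enqueue BT, GP, WL → queue [YS, DN, BT, GP, WL]
Visit YS → queue [DN, BT, GP, WL]
Visit DN; enqueue IL, NQ, QX, RK → queue [BT, GP, WL, IL, NQ, QX, RK]
Visit BT → queue [GP, WL, IL, NQ, QX, RK]
Visit GP → queue [WL, IL, NQ, QX, RK]
Visit WL → queue [IL, NQ, QX, RK]
Visit IL; enqueue XK → queue [NQ, QX, RK, XK]
Visit NQ → queue [QX, RK, XK]
Visit QX → queue [RK, XK]
Visit RK → queue [XK]
Visit XK → queue []

ET -> OY -> XE -> YS -> DN -> BT -> GP -> WL -> IL -> NQ -> QX -> RK -> XK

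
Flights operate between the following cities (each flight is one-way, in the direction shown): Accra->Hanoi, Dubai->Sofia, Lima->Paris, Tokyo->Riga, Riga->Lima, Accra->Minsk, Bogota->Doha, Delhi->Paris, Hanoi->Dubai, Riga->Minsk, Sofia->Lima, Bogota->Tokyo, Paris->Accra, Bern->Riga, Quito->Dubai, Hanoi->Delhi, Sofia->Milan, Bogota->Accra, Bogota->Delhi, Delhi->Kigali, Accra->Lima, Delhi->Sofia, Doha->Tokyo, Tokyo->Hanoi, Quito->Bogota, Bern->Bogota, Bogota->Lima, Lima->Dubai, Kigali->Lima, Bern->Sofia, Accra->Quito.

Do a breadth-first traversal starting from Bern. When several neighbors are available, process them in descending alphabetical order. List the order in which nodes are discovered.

Bern, Sofia, Riga, Bogota, Milan, Lima, Minsk, Tokyo, Doha, Delhi, Accra, Paris, Dubai, Hanoi, Kigali, Quito

Visit Bern; enqueue Sofia, Riga, Bogota → queue [Sofia, Riga, Bogota]
Visit Sofia; enqueue Milan, Lima → queue [Riga, Bogota, Milan, Lima]
Visit Riga; enqueue Minsk → queue [Bogota, Milan, Lima, Minsk]
Visit Bogota; enqueue Tokyo, Doha, Delhi, Accra → queue [Milan, Lima, Minsk, Tokyo, Doha, Delhi, Accra]
Visit Milan → queue [Lima, Minsk, Tokyo, Doha, Delhi, Accra]
Visit Lima; enqueue Paris, Dubai → queue [Minsk, Tokyo, Doha, Delhi, Accra, Paris, Dubai]
Visit Minsk → queue [Tokyo, Doha, Delhi, Accra, Paris, Dubai]
Visit Tokyo; enqueue Hanoi → queue [Doha, Delhi, Accra, Paris, Dubai, Hanoi]
Visit Doha → queue [Delhi, Accra, Paris, Dubai, Hanoi]
Visit Delhi; enqueue Kigali → queue [Accra, Paris, Dubai, Hanoi, Kigali]
Visit Accra; enqueue Quito → queue [Paris, Dubai, Hanoi, Kigali, Quito]
Visit Paris → queue [Dubai, Hanoi, Kigali, Quito]
Visit Dubai → queue [Hanoi, Kigali, Quito]
Visit Hanoi → queue [Kigali, Quito]
Visit Kigali → queue [Quito]
Visit Quito → queue []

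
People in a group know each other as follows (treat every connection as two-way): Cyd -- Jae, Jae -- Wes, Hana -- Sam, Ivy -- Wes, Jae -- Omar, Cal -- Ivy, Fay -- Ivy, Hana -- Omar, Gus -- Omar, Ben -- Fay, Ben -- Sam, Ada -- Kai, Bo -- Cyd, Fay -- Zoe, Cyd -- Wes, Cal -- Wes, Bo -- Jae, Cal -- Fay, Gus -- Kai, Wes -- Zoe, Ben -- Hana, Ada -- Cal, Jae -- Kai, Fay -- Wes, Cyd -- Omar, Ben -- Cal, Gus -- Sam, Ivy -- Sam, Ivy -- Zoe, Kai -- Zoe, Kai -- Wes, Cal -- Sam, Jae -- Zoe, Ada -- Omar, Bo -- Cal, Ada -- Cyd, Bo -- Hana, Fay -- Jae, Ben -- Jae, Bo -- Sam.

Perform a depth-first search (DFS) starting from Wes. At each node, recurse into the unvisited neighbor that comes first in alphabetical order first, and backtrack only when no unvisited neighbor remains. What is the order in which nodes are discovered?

Wes, Cal, Ada, Cyd, Bo, Hana, Ben, Fay, Ivy, Sam, Gus, Kai, Jae, Omar, Zoe

Visit Wes
Wes → Cal
Cal → Ada
Ada → Cyd
Cyd → Bo
Bo → Hana
Hana → Ben
Ben → Fay
Fay → Ivy
Ivy → Sam
Sam → Gus
Gus → Kai
Kai → Jae
Jae → Omar
Jae → Zoe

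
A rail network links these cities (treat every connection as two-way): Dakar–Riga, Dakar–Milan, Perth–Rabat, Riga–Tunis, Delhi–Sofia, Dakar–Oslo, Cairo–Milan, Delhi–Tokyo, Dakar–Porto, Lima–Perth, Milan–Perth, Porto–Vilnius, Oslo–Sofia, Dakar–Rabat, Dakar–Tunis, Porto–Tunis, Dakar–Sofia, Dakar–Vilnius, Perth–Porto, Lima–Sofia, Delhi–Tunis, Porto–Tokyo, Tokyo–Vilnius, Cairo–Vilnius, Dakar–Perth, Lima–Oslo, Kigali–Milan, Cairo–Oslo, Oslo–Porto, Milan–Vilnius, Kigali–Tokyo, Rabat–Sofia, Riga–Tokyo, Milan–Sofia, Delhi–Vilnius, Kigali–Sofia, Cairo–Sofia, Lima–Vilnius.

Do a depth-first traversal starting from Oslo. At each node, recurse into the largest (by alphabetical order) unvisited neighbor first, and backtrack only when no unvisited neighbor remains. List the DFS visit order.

Visit Oslo
Oslo → Sofia
Sofia → Rabat
Rabat → Perth
Perth → Porto
Porto → Vilnius
Vilnius → Tokyo
Tokyo → Riga
Riga → Tunis
Tunis → Delhi
Tunis → Dakar
Dakar → Milan
Milan → Kigali
Milan → Cairo
Vilnius → Lima

Oslo -> Sofia -> Rabat -> Perth -> Porto -> Vilnius -> Tokyo -> Riga -> Tunis -> Delhi -> Dakar -> Milan -> Kigali -> Cairo -> Lima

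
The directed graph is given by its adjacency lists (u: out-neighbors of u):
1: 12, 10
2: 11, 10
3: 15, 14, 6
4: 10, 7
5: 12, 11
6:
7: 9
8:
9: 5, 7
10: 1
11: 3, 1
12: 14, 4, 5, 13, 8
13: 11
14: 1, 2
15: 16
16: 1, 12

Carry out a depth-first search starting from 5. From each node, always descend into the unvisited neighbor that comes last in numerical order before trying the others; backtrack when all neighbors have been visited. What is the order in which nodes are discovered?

5, 12, 14, 2, 11, 3, 15, 16, 1, 10, 6, 13, 8, 4, 7, 9

Visit 5
5 → 12
12 → 14
14 → 2
2 → 11
11 → 3
3 → 15
15 → 16
16 → 1
1 → 10
3 → 6
12 → 13
12 → 8
12 → 4
4 → 7
7 → 9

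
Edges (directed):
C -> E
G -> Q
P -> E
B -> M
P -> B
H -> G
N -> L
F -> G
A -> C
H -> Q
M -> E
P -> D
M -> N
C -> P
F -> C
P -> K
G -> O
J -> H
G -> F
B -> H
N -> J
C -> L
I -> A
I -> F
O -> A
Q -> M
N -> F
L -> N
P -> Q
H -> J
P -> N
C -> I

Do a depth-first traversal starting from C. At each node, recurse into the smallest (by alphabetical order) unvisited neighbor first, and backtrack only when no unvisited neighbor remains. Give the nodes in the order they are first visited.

C, E, I, A, F, G, O, Q, M, N, J, H, L, P, B, D, K

Visit C
C → E
C → I
I → A
I → F
F → G
G → O
G → Q
Q → M
M → N
N → J
J → H
N → L
C → P
P → B
P → D
P → K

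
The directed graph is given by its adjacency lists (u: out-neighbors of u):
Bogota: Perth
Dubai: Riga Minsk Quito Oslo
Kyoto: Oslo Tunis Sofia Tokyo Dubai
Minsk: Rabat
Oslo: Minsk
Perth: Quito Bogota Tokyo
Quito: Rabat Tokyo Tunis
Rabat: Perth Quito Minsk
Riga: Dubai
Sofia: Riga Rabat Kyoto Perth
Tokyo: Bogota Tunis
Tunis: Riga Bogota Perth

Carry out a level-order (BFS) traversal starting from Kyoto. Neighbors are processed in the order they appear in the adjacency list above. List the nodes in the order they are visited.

Kyoto Oslo Tunis Sofia Tokyo Dubai Minsk Riga Bogota Perth Rabat Quito

Visit Kyoto; enqueue Oslo, Tunis, Sofia, Tokyo, Dubai → queue [Oslo, Tunis, Sofia, Tokyo, Dubai]
Visit Oslo; enqueue Minsk → queue [Tunis, Sofia, Tokyo, Dubai, Minsk]
Visit Tunis; enqueue Riga, Bogota, Perth → queue [Sofia, Tokyo, Dubai, Minsk, Riga, Bogota, Perth]
Visit Sofia; enqueue Rabat → queue [Tokyo, Dubai, Minsk, Riga, Bogota, Perth, Rabat]
Visit Tokyo → queue [Dubai, Minsk, Riga, Bogota, Perth, Rabat]
Visit Dubai; enqueue Quito → queue [Minsk, Riga, Bogota, Perth, Rabat, Quito]
Visit Minsk → queue [Riga, Bogota, Perth, Rabat, Quito]
Visit Riga → queue [Bogota, Perth, Rabat, Quito]
Visit Bogota → queue [Perth, Rabat, Quito]
Visit Perth → queue [Rabat, Quito]
Visit Rabat → queue [Quito]
Visit Quito → queue []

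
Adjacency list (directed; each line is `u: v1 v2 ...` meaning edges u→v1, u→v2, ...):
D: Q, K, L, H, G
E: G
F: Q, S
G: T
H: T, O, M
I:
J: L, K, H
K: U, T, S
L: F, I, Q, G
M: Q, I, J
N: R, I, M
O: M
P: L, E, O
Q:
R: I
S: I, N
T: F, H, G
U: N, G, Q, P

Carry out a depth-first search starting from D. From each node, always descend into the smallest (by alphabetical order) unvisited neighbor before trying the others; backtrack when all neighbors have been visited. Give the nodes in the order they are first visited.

D G T F Q S I N M J H O K U P E L R

Visit D
D → G
G → T
T → F
F → Q
F → S
S → I
S → N
N → M
M → J
J → H
H → O
J → K
K → U
U → P
P → E
P → L
N → R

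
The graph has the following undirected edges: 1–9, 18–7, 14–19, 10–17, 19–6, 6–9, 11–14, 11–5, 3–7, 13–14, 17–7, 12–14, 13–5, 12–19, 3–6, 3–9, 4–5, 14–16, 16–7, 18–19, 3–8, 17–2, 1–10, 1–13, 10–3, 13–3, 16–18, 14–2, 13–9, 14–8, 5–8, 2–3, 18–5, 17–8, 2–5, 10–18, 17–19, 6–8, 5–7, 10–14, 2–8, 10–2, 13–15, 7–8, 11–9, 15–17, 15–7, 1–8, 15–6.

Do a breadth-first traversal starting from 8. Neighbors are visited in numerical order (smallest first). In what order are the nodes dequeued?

Visit 8; enqueue 1, 2, 3, 5, 6, 7, 14, 17 → queue [1, 2, 3, 5, 6, 7, 14, 17]
Visit 1; enqueue 9, 10, 13 → queue [2, 3, 5, 6, 7, 14, 17, 9, 10, 13]
Visit 2 → queue [3, 5, 6, 7, 14, 17, 9, 10, 13]
Visit 3 → queue [5, 6, 7, 14, 17, 9, 10, 13]
Visit 5; enqueue 4, 11, 18 → queue [6, 7, 14, 17, 9, 10, 13, 4, 11, 18]
Visit 6; enqueue 15, 19 → queue [7, 14, 17, 9, 10, 13, 4, 11, 18, 15, 19]
Visit 7; enqueue 16 → queue [14, 17, 9, 10, 13, 4, 11, 18, 15, 19, 16]
Visit 14; enqueue 12 → queue [17, 9, 10, 13, 4, 11, 18, 15, 19, 16, 12]
Visit 17 → queue [9, 10, 13, 4, 11, 18, 15, 19, 16, 12]
Visit 9 → queue [10, 13, 4, 11, 18, 15, 19, 16, 12]
Visit 10 → queue [13, 4, 11, 18, 15, 19, 16, 12]
Visit 13 → queue [4, 11, 18, 15, 19, 16, 12]
Visit 4 → queue [11, 18, 15, 19, 16, 12]
Visit 11 → queue [18, 15, 19, 16, 12]
Visit 18 → queue [15, 19, 16, 12]
Visit 15 → queue [19, 16, 12]
Visit 19 → queue [16, 12]
Visit 16 → queue [12]
Visit 12 → queue []

8, 1, 2, 3, 5, 6, 7, 14, 17, 9, 10, 13, 4, 11, 18, 15, 19, 16, 12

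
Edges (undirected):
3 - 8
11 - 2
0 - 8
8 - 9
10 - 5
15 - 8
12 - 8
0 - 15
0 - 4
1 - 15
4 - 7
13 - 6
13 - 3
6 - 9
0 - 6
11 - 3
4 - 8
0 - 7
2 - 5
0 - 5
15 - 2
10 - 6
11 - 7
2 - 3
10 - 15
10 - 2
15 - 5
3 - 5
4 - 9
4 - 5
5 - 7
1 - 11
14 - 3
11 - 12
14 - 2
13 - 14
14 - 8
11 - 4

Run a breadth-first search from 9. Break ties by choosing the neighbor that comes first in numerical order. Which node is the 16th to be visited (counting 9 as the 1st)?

1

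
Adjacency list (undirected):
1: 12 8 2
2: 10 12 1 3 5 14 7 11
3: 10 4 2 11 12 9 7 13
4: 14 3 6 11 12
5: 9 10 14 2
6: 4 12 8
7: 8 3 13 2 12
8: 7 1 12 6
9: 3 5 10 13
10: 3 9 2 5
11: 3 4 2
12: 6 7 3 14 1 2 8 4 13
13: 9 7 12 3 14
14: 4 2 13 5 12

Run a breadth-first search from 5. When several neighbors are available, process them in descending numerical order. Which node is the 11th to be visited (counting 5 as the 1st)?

7

Visit 5; enqueue 14, 10, 9, 2 → queue [14, 10, 9, 2]
Visit 14; enqueue 13, 12, 4 → queue [10, 9, 2, 13, 12, 4]
Visit 10; enqueue 3 → queue [9, 2, 13, 12, 4, 3]
Visit 9 → queue [2, 13, 12, 4, 3]
Visit 2; enqueue 11, 7, 1 → queue [13, 12, 4, 3, 11, 7, 1]
Visit 13 → queue [12, 4, 3, 11, 7, 1]
Visit 12; enqueue 8, 6 → queue [4, 3, 11, 7, 1, 8, 6]
Visit 4 → queue [3, 11, 7, 1, 8, 6]
Visit 3 → queue [11, 7, 1, 8, 6]
Visit 11 → queue [7, 1, 8, 6]
Visit 7 → queue [1, 8, 6]
Visit 1 → queue [8, 6]
Visit 8 → queue [6]
Visit 6 → queue []

Visit order: 5, 14, 10, 9, 2, 13, 12, 4, 3, 11, 7, 1, 8, 6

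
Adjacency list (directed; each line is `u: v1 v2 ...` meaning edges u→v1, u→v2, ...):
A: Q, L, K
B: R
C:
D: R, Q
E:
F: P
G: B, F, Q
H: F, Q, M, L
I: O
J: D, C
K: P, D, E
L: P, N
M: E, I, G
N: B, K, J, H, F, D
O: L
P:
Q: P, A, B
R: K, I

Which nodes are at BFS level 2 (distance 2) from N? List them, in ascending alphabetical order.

Level 0: N
Level 1: B, D, F, H, J, K
Level 2: C, E, L, M, P, Q, R
Level 3: A, G, I
Level 4: O

C, E, L, M, P, Q, R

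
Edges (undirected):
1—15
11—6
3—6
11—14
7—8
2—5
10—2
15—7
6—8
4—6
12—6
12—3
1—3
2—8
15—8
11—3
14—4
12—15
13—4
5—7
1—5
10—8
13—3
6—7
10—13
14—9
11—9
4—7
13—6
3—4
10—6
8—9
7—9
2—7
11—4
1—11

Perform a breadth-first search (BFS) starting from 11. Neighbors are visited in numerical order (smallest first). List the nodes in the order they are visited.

Visit 11; enqueue 1, 3, 4, 6, 9, 14 → queue [1, 3, 4, 6, 9, 14]
Visit 1; enqueue 5, 15 → queue [3, 4, 6, 9, 14, 5, 15]
Visit 3; enqueue 12, 13 → queue [4, 6, 9, 14, 5, 15, 12, 13]
Visit 4; enqueue 7 → queue [6, 9, 14, 5, 15, 12, 13, 7]
Visit 6; enqueue 8, 10 → queue [9, 14, 5, 15, 12, 13, 7, 8, 10]
Visit 9 → queue [14, 5, 15, 12, 13, 7, 8, 10]
Visit 14 → queue [5, 15, 12, 13, 7, 8, 10]
Visit 5; enqueue 2 → queue [15, 12, 13, 7, 8, 10, 2]
Visit 15 → queue [12, 13, 7, 8, 10, 2]
Visit 12 → queue [13, 7, 8, 10, 2]
Visit 13 → queue [7, 8, 10, 2]
Visit 7 → queue [8, 10, 2]
Visit 8 → queue [10, 2]
Visit 10 → queue [2]
Visit 2 → queue []

11 -> 1 -> 3 -> 4 -> 6 -> 9 -> 14 -> 5 -> 15 -> 12 -> 13 -> 7 -> 8 -> 10 -> 2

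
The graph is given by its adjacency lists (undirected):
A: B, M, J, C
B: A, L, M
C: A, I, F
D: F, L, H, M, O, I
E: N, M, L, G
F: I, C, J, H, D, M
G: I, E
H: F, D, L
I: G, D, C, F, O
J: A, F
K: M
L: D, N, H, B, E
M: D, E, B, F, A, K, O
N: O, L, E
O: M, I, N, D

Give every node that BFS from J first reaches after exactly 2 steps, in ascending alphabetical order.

Level 0: J
Level 1: A, F
Level 2: B, C, D, H, I, M
Level 3: E, G, K, L, O
Level 4: N

B, C, D, H, I, M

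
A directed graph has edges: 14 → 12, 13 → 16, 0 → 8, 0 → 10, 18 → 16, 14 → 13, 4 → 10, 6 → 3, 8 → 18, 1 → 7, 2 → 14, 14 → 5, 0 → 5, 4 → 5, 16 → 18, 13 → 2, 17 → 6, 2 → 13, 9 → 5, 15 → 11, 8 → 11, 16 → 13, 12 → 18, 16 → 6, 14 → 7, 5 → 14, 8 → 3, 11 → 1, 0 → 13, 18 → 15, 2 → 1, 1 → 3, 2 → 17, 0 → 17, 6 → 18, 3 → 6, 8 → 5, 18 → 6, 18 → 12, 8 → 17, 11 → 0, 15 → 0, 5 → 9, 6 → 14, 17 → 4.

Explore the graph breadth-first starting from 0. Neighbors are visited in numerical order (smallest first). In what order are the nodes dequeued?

0 → 5 → 8 → 10 → 13 → 17 → 9 → 14 → 3 → 11 → 18 → 2 → 16 → 4 → 6 → 7 → 12 → 1 → 15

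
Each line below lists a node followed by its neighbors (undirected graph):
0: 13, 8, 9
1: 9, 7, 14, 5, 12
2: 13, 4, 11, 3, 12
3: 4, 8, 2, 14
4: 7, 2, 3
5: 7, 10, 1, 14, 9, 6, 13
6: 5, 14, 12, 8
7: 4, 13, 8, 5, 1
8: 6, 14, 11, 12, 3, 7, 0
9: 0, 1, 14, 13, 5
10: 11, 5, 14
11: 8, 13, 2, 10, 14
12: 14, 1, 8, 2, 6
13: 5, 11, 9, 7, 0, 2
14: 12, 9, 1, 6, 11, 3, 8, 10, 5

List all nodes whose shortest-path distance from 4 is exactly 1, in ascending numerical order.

2, 3, 7

Level 0: 4
Level 1: 2, 3, 7
Level 2: 1, 5, 8, 11, 12, 13, 14
Level 3: 0, 6, 9, 10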